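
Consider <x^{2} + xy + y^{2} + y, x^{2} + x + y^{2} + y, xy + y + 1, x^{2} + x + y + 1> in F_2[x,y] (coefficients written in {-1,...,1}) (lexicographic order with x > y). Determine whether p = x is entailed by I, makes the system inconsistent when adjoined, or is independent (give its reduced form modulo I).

x is independent of I; its normal form modulo I is y + 1.

First compute the reduced Gröbner basis of I by Buchberger's algorithm.
f_1 = x^{2} + xy + y^{2} + y, LT = x^{2}.
f_2 = x^{2} + x + y^{2} + y, LT = x^{2}.
f_3 = xy + y + 1, LT = xy.
f_4 = x^{2} + x + y + 1, LT = x^{2}.

S(f_1,f_2): lcm = x^{2}. S = xy + x.
  leading term xy: subtract (1)·f_3 from xy + x → x + y + 1
  leading term x: no divisor's leading term divides it; move x to the remainder.
  leading term y: no divisor's leading term divides it; move y to the remainder.
  leading term 1: no divisor's leading term divides it; move 1 to the remainder.
  remainder x + y + 1 ≠ 0; add h_5 = x + y + 1 to the basis.

S(f_1,f_3): lcm = x^{2}y. S = xy^{2} + xy + x + y^{3} + y^{2}.
  leading term xy^{2}: subtract (y)·f_3 from xy^{2} + xy + x + y^{3} + y^{2} → xy + x + y^{3} + y
  leading term xy: subtract (1)·f_3 from xy + x + y^{3} + y → x + y^{3} + 1
  leading term x: subtract (1)·h_5 from x + y^{3} + 1 → y^{3} + y
  leading term y^{3}: no divisor's leading term divides it; move y^{3} to the remainder.
  leading term y: no divisor's leading term divides it; move y to the remainder.
  remainder y^{3} + y ≠ 0; add h_6 = y^{3} + y to the basis.

S(f_1,f_4): lcm = x^{2}. S = xy + x + y^{2} + 1.
  leading term xy: subtract (1)·f_3 from xy + x + y^{2} + 1 → x + y^{2} + y
  leading term x: subtract (1)·h_5 from x + y^{2} + y → y^{2} + 1
  leading term y^{2}: no divisor's leading term divides it; move y^{2} to the remainder.
  leading term 1: no divisor's leading term divides it; move 1 to the remainder.
  remainder y^{2} + 1 ≠ 0; add h_7 = y^{2} + 1 to the basis.

The other S-polynomials (S(f_2,f_3), S(f_2,f_4), S(f_3,f_4), S(f_1,h_5), S(f_2,h_5), S(f_3,h_5), S(f_4,h_5), S(f_1,h_6), S(f_2,h_6), S(f_3,h_6), S(f_4,h_6), S(h_5,h_6), S(f_1,h_7), S(f_2,h_7), S(f_3,h_7), S(f_4,h_7), S(h_5,h_7), S(h_6,h_7)) all reduce to 0 modulo the current basis, so we have a Gröbner basis.
Inter-reduce: drop elements whose leading term is divisible by another's, tail-reduce, and make monic.
Reduced Gröbner basis: {x + y + 1, y^{2} + 1}.
Label its elements g_1 = x + y + 1, g_2 = y^{2} + 1.

Reduce p = x modulo G:
  leading term x: subtract (1)·g_1 from x → y + 1
  leading term y: no divisor's leading term divides it; move y to the remainder.
  leading term 1: no divisor's leading term divides it; move 1 to the remainder.
  normal form = y + 1.
The normal form is nonzero, so p ∉ I. Since p minus its normal form lies in I, I + (p) = I + (r) where r = y + 1; decide whether this ideal is the whole ring.
Run Buchberger on G together with r (pairs among the g_i already reduce to 0 since G is a Gröbner basis):
g_1 = x + y + 1, LT = x.
g_2 = y^{2} + 1, LT = y^{2}.
r = y + 1, LT = y.

The S-polynomials (S(g_1,g_2), S(g_1,r), S(g_2,r)) all reduce to 0 modulo the current basis, so we have a Gröbner basis.
Inter-reduce: drop elements whose leading term is divisible by another's, tail-reduce, and make monic.
Reduced Gröbner basis: {x, y + 1}.
The reduced Gröbner basis of I + (p) is {x, y + 1} ≠ {1}, a proper ideal, so the enlarged system stays consistent: p is independent of I, with normal form y + 1.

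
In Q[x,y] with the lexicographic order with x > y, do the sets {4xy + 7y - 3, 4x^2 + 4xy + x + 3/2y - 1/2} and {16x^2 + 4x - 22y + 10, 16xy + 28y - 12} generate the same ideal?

Yes, the ideals are equal.

Equality of ideals is decidable: compute both reduced Gröbner bases (unique for the ordering) and check whether they agree.
Buchberger on the first generating set:
f_1 = 4xy + 7y - 3, LT = xy.
f_2 = 4x^2 + 4xy + x + 3/2y - 1/2, LT = x^2.

S(f_1,f_2): lcm = x^2y. S = -xy^2 + 3/2xy - 3/4x - 3/8y^2 + 1/8y.
  reduce S modulo (f_1, f_2):
  remainder -3/4x + 11/8y^2 - 13/4y + 9/8 ≠ 0; add g_3 = -3/4x + 11/8y^2 - 13/4y + 9/8 to the basis.

S(f_1,g_3): lcm = xy. S = 11/6y^3 - 13/3y^2 + 13/4y - 3/4.
  reduce S modulo (f_1, f_2, g_3):
  remainder 11/6y^3 - 13/3y^2 + 13/4y - 3/4 ≠ 0; add g_4 = 11/6y^3 - 13/3y^2 + 13/4y - 3/4 to the basis.

The other S-polynomials (S(f_2,g_3), S(f_1,g_4), S(f_2,g_4), S(g_3,g_4)) all reduce to 0 modulo the current basis, so we have a Gröbner basis.
Inter-reduce: drop elements whose leading term is divisible by another's, tail-reduce, and make monic.
Reduced Gröbner basis: {x - 11/6y^2 + 13/3y - 3/2, y^3 - 26/11y^2 + 39/22y - 9/22}.

Buchberger on the second generating set:
h_1 = 16x^2 + 4x - 22y + 10, LT = x^2.
h_2 = 16xy + 28y - 12, LT = xy.

S(h_1,h_2): lcm = x^2y. S = -3/2xy + 3/4x - 11/8y^2 + 5/8y.
  reduce S modulo (h_1, h_2):
  remainder 3/4x - 11/8y^2 + 13/4y - 9/8 ≠ 0; add k_3 = 3/4x - 11/8y^2 + 13/4y - 9/8 to the basis.

S(h_2,k_3): lcm = xy. S = 11/6y^3 - 13/3y^2 + 13/4y - 3/4.
  reduce S modulo (h_1, h_2, k_3):
  remainder 11/6y^3 - 13/3y^2 + 13/4y - 3/4 ≠ 0; add k_4 = 11/6y^3 - 13/3y^2 + 13/4y - 3/4 to the basis.

The other S-polynomials (S(h_1,k_3), S(h_1,k_4), S(h_2,k_4), S(k_3,k_4)) all reduce to 0 modulo the current basis, so we have a Gröbner basis.
Inter-reduce: drop elements whose leading term is divisible by another's, tail-reduce, and make monic.
Reduced Gröbner basis: {x - 11/6y^2 + 13/3y - 3/2, y^3 - 26/11y^2 + 39/22y - 9/22}.

These coincide, so the ideals are equal.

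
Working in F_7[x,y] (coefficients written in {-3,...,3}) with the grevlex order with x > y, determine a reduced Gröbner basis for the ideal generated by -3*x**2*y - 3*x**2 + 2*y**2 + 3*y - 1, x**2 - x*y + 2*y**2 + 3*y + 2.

f_1 = -3*x**2*y - 3*x**2 + 2*y**2 + 3*y - 1, LT = x**2*y.
f_2 = x**2 - x*y + 2*y**2 + 3*y + 2, LT = x**2.

S(f_1,f_2): lcm = x**2*y. S = x*y**2 - 2*y**3 + x**2 + y**2 - 3*y - 2.
  leading term x*y**2: no divisor's leading term divides it; move x*y**2 to the remainder.
  leading term y**3: no divisor's leading term divides it; move -2*y**3 to the remainder.
  leading term x**2: subtract (1)·f_2 from x**2 + y**2 - 3*y - 2 → x*y - y**2 + y + 3
  leading term x*y: no divisor's leading term divides it; move x*y to the remainder.
  leading term y**2: no divisor's leading term divides it; move -y**2 to the remainder.
  leading term y: no divisor's leading term divides it; move y to the remainder.
  leading term 1: no divisor's leading term divides it; move 3 to the remainder.
  remainder x*y**2 - 2*y**3 + x*y - y**2 + y + 3 ≠ 0; add g_3 = x*y**2 - 2*y**3 + x*y - y**2 + y + 3 to the basis.

S(f_1,g_3): lcm = x**2*y**2. S = 2*x*y**3 + x*y**2 - 3*y**3 - x*y - y**2 - 3*x - 2*y.
  leading term x*y**3: subtract (2*y)·g_3 from 2*x*y**3 + x*y**2 - 3*y**3 - x*y - y**2 - 3*x - 2*y → -3*y**4 - x*y**2 - y**3 - x*y - 3*y**2 - 3*x - y
  leading term y**4: no divisor's leading term divides it; move -3*y**4 to the remainder.
  leading term x*y**2: subtract (-1)·g_3 from -x*y**2 - y**3 - x*y - 3*y**2 - 3*x - y → -3*y**3 + 3*y**2 - 3*x + 3
  leading term y**3: no divisor's leading term divides it; move -3*y**3 to the remainder.
  leading term y**2: no divisor's leading term divides it; move 3*y**2 to the remainder.
  leading term x: no divisor's leading term divides it; move -3*x to the remainder.
  leading term 1: no divisor's leading term divides it; move 3 to the remainder.
  remainder -3*y**4 - 3*y**3 + 3*y**2 - 3*x + 3 ≠ 0; add g_4 = -3*y**4 - 3*y**3 + 3*y**2 - 3*x + 3 to the basis.

S(f_2,g_3): lcm = x**2*y**2. S = x*y**3 + 2*y**4 - x**2*y + x*y**2 + 3*y**3 - x*y + 2*y**2 - 3*x.
  leading term x*y**3: subtract (y)·g_3 from x*y**3 + 2*y**4 - x**2*y + x*y**2 + 3*y**3 - x*y + 2*y**2 - 3*x → -3*y**4 - x**2*y - 3*y**3 - x*y + y**2 - 3*x - 3*y
  leading term y**4: subtract (1)·g_4 from -3*y**4 - x**2*y - 3*y**3 - x*y + y**2 - 3*x - 3*y → -x**2*y - x*y - 2*y**2 - 3*y - 3
  leading term x**2*y: subtract (-2)·f_1 from -x**2*y - x*y - 2*y**2 - 3*y - 3 → x**2 - x*y + 2*y**2 + 3*y + 2
  leading term x**2: subtract (1)·f_2 from x**2 - x*y + 2*y**2 + 3*y + 2 → 0
  remainder 0.

S(f_1,g_4): lcm = x**2*y**4. S = -3*y**5 + x**2*y**2 - y**4 - x**3 - 2*y**3 + x**2.
  leading term y**5: subtract (y)·g_4 from -3*y**5 + x**2*y**2 - y**4 - x**3 - 2*y**3 + x**2 → x**2*y**2 + 2*y**4 - x**3 + 2*y**3 + x**2 + 3*x*y - 3*y
  leading term x**2*y**2: subtract (2*y)·f_1 from x**2*y**2 + 2*y**4 - x**3 + 2*y**3 + x**2 + 3*x*y - 3*y → 2*y**4 - x**3 - x**2*y - 2*y**3 + x**2 + 3*x*y + y**2 - y
  leading term y**4: subtract (-3)·g_4 from 2*y**4 - x**3 - x**2*y - 2*y**3 + x**2 + 3*x*y + y**2 - y → -x**3 - x**2*y + 3*y**3 + x**2 + 3*x*y + 3*y**2 - 2*x - y + 2
  leading term x**3: subtract (-x)·f_2 from -x**3 - x**2*y + 3*y**3 + x**2 + 3*x*y + 3*y**2 - 2*x - y + 2 → -2*x**2*y + 2*x*y**2 + 3*y**3 + x**2 - x*y + 3*y**2 - y + 2
  leading term x**2*y: subtract (3)·f_1 from -2*x**2*y + 2*x*y**2 + 3*y**3 + x**2 - x*y + 3*y**2 - y + 2 → 2*x*y**2 + 3*y**3 + 3*x**2 - x*y - 3*y**2 - 3*y - 2
  leading term x*y**2: subtract (2)·g_3 from 2*x*y**2 + 3*y**3 + 3*x**2 - x*y - 3*y**2 - 3*y - 2 → 3*x**2 - 3*x*y - y**2 + 2*y - 1
  leading term x**2: subtract (3)·f_2 from 3*x**2 - 3*x*y - y**2 + 2*y - 1 → 0
  remainder 0.

S(f_2,g_4): leading monomials are coprime, so the S-polynomial reduces to 0 (Buchberger's first criterion).
S(g_3,g_4): lcm = x*y**4. S = -2*y**5 - y**4 + x*y**2 + y**3 - x**2 + 3*y**2 + x.
  leading term y**5: subtract (3*y)·g_4 from -2*y**5 - y**4 + x*y**2 + y**3 - x**2 + 3*y**2 + x → y**4 + x*y**2 - y**3 - x**2 + 2*x*y + 3*y**2 + x - 2*y
  leading term y**4: subtract (2)·g_4 from y**4 + x*y**2 - y**3 - x**2 + 2*x*y + 3*y**2 + x - 2*y → x*y**2 - 2*y**3 - x**2 + 2*x*y - 3*y**2 - 2*y + 1
  leading term x*y**2: subtract (1)·g_3 from x*y**2 - 2*y**3 - x**2 + 2*x*y - 3*y**2 - 2*y + 1 → -x**2 + x*y - 2*y**2 - 3*y - 2
  leading term x**2: subtract (-1)·f_2 from -x**2 + x*y - 2*y**2 - 3*y - 2 → 0
  remainder 0.

Every S-polynomial of the final basis reduces to 0, so we have a Gröbner basis.
Inter-reduce: drop elements whose leading term is divisible by another's, tail-reduce, and make monic.

G = {y**4 + y**3 - y**2 + x - 1, x*y**2 - 2*y**3 + x*y - y**2 + y + 3, x**2 - x*y + 2*y**2 + 3*y + 2}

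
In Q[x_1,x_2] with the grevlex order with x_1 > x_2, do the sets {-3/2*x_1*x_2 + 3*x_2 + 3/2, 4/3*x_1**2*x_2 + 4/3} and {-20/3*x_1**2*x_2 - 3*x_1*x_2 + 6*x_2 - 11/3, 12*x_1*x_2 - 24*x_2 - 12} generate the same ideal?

Yes, the ideals are equal.

Since reduced Gröbner bases are canonical representatives of ideals under a given ordering, it suffices to compute and compare them.
Buchberger on the first generating set:
f_1 = -3/2*x_1*x_2 + 3*x_2 + 3/2, LT = x_1*x_2.
f_2 = 4/3*x_1**2*x_2 + 4/3, LT = x_1**2*x_2.

S(f_1,f_2): lcm = x_1**2*x_2. S = -2*x_1*x_2 - x_1 - 1.
  leading term x_1*x_2: subtract (4/3)·f_1 from -2*x_1*x_2 - x_1 - 1 → -x_1 - 4*x_2 - 3
  leading term x_1: no divisor's leading term divides it; move -x_1 to the remainder.
  leading term x_2: no divisor's leading term divides it; move -4*x_2 to the remainder.
  leading term 1: no divisor's leading term divides it; move -3 to the remainder.
  remainder -x_1 - 4*x_2 - 3 ≠ 0; add g_3 = -x_1 - 4*x_2 - 3 to the basis.

S(f_1,g_3): lcm = x_1*x_2. S = -4*x_2**2 - 5*x_2 - 1.
  leading term x_2**2: no divisor's leading term divides it; move -4*x_2**2 to the remainder.
  leading term x_2: no divisor's leading term divides it; move -5*x_2 to the remainder.
  leading term 1: no divisor's leading term divides it; move -1 to the remainder.
  remainder -4*x_2**2 - 5*x_2 - 1 ≠ 0; add g_4 = -4*x_2**2 - 5*x_2 - 1 to the basis.

The other S-polynomials (S(f_2,g_3), S(f_1,g_4), S(f_2,g_4), S(g_3,g_4)) all reduce to 0 modulo the current basis, so we have a Gröbner basis.
Inter-reduce: drop elements whose leading term is divisible by another's, tail-reduce, and make monic.
Reduced Gröbner basis: {x_2**2 + 5/4*x_2 + 1/4, x_1 + 4*x_2 + 3}.

Buchberger on the second generating set:
h_1 = -20/3*x_1**2*x_2 - 3*x_1*x_2 + 6*x_2 - 11/3, LT = x_1**2*x_2.
h_2 = 12*x_1*x_2 - 24*x_2 - 12, LT = x_1*x_2.

S(h_1,h_2): lcm = x_1**2*x_2. S = 49/20*x_1*x_2 + x_1 - 9/10*x_2 + 11/20.
  leading term x_1*x_2: subtract (49/240)·h_2 from 49/20*x_1*x_2 + x_1 - 9/10*x_2 + 11/20 → x_1 + 4*x_2 + 3
  leading term x_1: no divisor's leading term divides it; move x_1 to the remainder.
  leading term x_2: no divisor's leading term divides it; move 4*x_2 to the remainder.
  leading term 1: no divisor's leading term divides it; move 3 to the remainder.
  remainder x_1 + 4*x_2 + 3 ≠ 0; add k_3 = x_1 + 4*x_2 + 3 to the basis.

S(h_1,k_3): lcm = x_1**2*x_2. S = -4*x_1*x_2**2 - 51/20*x_1*x_2 - 9/10*x_2 + 11/20.
  leading term x_1*x_2**2: subtract (-1/3*x_2)·h_2 from -4*x_1*x_2**2 - 51/20*x_1*x_2 - 9/10*x_2 + 11/20 → -51/20*x_1*x_2 - 8*x_2**2 - 49/10*x_2 + 11/20
  leading term x_1*x_2: subtract (-17/80)·h_2 from -51/20*x_1*x_2 - 8*x_2**2 - 49/10*x_2 + 11/20 → -8*x_2**2 - 10*x_2 - 2
  leading term x_2**2: no divisor's leading term divides it; move -8*x_2**2 to the remainder.
  leading term x_2: no divisor's leading term divides it; move -10*x_2 to the remainder.
  leading term 1: no divisor's leading term divides it; move -2 to the remainder.
  remainder -8*x_2**2 - 10*x_2 - 2 ≠ 0; add k_4 = -8*x_2**2 - 10*x_2 - 2 to the basis.

The other S-polynomials (S(h_2,k_3), S(h_1,k_4), S(h_2,k_4), S(k_3,k_4)) all reduce to 0 modulo the current basis, so we have a Gröbner basis.
Inter-reduce: drop elements whose leading term is divisible by another's, tail-reduce, and make monic.
Reduced Gröbner basis: {x_2**2 + 5/4*x_2 + 1/4, x_1 + 4*x_2 + 3}.

The two bases agree; hence the ideals are identical.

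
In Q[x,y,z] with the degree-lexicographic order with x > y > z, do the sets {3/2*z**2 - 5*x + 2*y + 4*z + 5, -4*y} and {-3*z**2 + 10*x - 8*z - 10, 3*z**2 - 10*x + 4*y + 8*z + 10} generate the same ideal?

Yes, the ideals are equal.

Two ideals are equal iff their reduced Gröbner bases coincide (the reduced basis is unique for a fixed ordering).
Buchberger on the first generating set:
f_1 = 3/2*z**2 - 5*x + 2*y + 4*z + 5, LT = z**2.
f_2 = -4*y, LT = y.

The S-polynomials (S(f_1,f_2)) all reduce to 0 modulo the current basis, so we have a Gröbner basis.
Inter-reduce: drop elements whose leading term is divisible by another's, tail-reduce, and make monic.
Reduced Gröbner basis: {z**2 - 10/3*x + 8/3*z + 10/3, y}.

Buchberger on the second generating set:
h_1 = -3*z**2 + 10*x - 8*z - 10, LT = z**2.
h_2 = 3*z**2 - 10*x + 4*y + 8*z + 10, LT = z**2.

S(h_1,h_2): lcm = z**2. S = -4/3*y.
  reduce S modulo (h_1, h_2):
  remainder -4/3*y ≠ 0; add k_3 = -4/3*y to the basis.

The other S-polynomials (S(h_1,k_3), S(h_2,k_3)) all reduce to 0 modulo the current basis, so we have a Gröbner basis.
Inter-reduce: drop elements whose leading term is divisible by another's, tail-reduce, and make monic.
Reduced Gröbner basis: {z**2 - 10/3*x + 8/3*z + 10/3, y}.

These coincide, so the ideals are equal.
The same test decides containment: I ⊆ J iff every generator of I reduces to 0 modulo a Gröbner basis of J.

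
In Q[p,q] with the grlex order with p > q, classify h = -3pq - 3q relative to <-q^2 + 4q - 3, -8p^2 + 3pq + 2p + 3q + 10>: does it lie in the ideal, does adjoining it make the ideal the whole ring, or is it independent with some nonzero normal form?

First compute the reduced Gröbner basis of I by Buchberger's algorithm.
f_1 = -q^2 + 4q - 3, LT = q^2.
f_2 = -8p^2 + 3pq + 2p + 3q + 10, LT = p^2.

The S-polynomials (S(f_1,f_2)) all reduce to 0 modulo the current basis, so we have a Gröbner basis.
Inter-reduce: drop elements whose leading term is divisible by another's, tail-reduce, and make monic.
Reduced Gröbner basis: {p^2 - 3/8pq - 1/4p - 3/8q - 5/4, q^2 - 4q + 3}.
Label its elements g_1 = p^2 - 3/8pq - 1/4p - 3/8q - 5/4, g_2 = q^2 - 4q + 3.

Reduce h = -3pq - 3q modulo G:
  leading term pq: no divisor's leading term divides it; move -3pq to the remainder.
  leading term q: no divisor's leading term divides it; move -3q to the remainder.
  normal form = -3pq - 3q.
The normal form is nonzero, so h ∉ I. Since h minus its normal form lies in I, I + (h) = I + (r) where r = -3pq - 3q; decide whether this ideal is the whole ring.
Run Buchberger on G together with r (pairs among the g_i already reduce to 0 since G is a Gröbner basis):
g_1 = p^2 - 3/8pq - 1/4p - 3/8q - 5/4, LT = p^2.
g_2 = q^2 - 4q + 3, LT = q^2.
r = -3pq - 3q, LT = pq.

S(g_1,r): lcm = p^2q. S = -3/8pq^2 - 5/4pq - 3/8q^2 - 5/4q.
  leading term pq^2: subtract (-3/8p)·g_2 from -3/8pq^2 - 5/4pq - 3/8q^2 - 5/4q → -11/4pq - 3/8q^2 + 9/8p - 5/4q
  leading term pq: subtract (11/12)·r from -11/4pq - 3/8q^2 + 9/8p - 5/4q → -3/8q^2 + 9/8p + 3/2q
  leading term q^2: subtract (-3/8)·g_2 from -3/8q^2 + 9/8p + 3/2q → 9/8p + 9/8
  leading term p: no divisor's leading term divides it; move 9/8p to the remainder.
  leading term 1: no divisor's leading term divides it; move 9/8 to the remainder.
  remainder 9/8p + 9/8 ≠ 0; add m_4 = 9/8p + 9/8 to the basis.

The other S-polynomials (S(g_1,g_2), S(g_2,r), S(g_1,m_4), S(g_2,m_4), S(r,m_4)) all reduce to 0 modulo the current basis, so we have a Gröbner basis.
Inter-reduce: drop elements whose leading term is divisible by another's, tail-reduce, and make monic.
Reduced Gröbner basis: {q^2 - 4q + 3, p + 1}.
The reduced Gröbner basis of I + (h) is {q^2 - 4q + 3, p + 1} ≠ {1}, a proper ideal, so the enlarged system stays consistent: h is independent of I, with normal form -3pq - 3q.

-3pq - 3q is independent of I; its normal form modulo I is -3pq - 3q.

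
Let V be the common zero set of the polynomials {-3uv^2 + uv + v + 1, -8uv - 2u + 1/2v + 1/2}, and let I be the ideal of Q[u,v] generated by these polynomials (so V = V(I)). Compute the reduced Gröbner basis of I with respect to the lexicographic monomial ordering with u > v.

f_1 = -3uv^2 + uv + v + 1, LT = uv^2.
f_2 = -8uv - 2u + 1/2v + 1/2, LT = uv.

S(f_1,f_2): lcm = uv^2. S = -7/12uv + 1/16v^2 - 13/48v - 1/3.
  reduce S modulo (f_1, f_2):
  remainder 7/48u + 1/16v^2 - 59/192v - 71/192 ≠ 0; add g_3 = 7/48u + 1/16v^2 - 59/192v - 71/192 to the basis.

S(f_1,g_3): lcm = uv^2. S = -1/3uv - 3/7v^4 + 59/28v^3 + 71/28v^2 - 1/3v - 1/3.
  reduce S modulo (f_1, f_2, g_3):
  remainder -3/7v^4 + 59/28v^3 + 5/2v^2 - 5/28v - 1/7 ≠ 0; add g_4 = -3/7v^4 + 59/28v^3 + 5/2v^2 - 5/28v - 1/7 to the basis.

S(f_2,g_3): lcm = uv. S = 1/4u - 3/7v^3 + 59/28v^2 + 277/112v - 1/16.
  reduce S modulo (f_1, f_2, g_3, g_4):
  remainder -3/7v^3 + 2v^2 + 3v + 4/7 ≠ 0; add g_5 = -3/7v^3 + 2v^2 + 3v + 4/7 to the basis.

The other S-polynomials (S(f_1,g_4), S(f_2,g_4), S(g_3,g_4), S(f_1,g_5), S(f_2,g_5), S(g_3,g_5), S(g_4,g_5)) all reduce to 0 modulo the current basis, so we have a Gröbner basis.
Inter-reduce: drop elements whose leading term is divisible by another's, tail-reduce, and make monic.

G = {u + 3/7v^2 - 59/28v - 71/28, v^3 - 14/3v^2 - 7v - 4/3}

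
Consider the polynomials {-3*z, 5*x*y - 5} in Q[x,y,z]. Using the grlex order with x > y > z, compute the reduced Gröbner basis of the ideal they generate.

G = {x*y - 1, z}

f_1 = -3*z, LT = z.
f_2 = 5*x*y - 5, LT = x*y.

The S-polynomials (S(f_1,f_2)) all reduce to 0 modulo the current basis, so we have a Gröbner basis.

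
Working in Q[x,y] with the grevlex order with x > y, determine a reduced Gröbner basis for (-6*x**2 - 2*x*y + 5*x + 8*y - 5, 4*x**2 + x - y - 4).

G = {x**2 + 1/4*x - 1/4*y - 1, x*y - 13/4*x - 13/4*y + 11/2, y**2 - 81/4*x - 179/4*y + 64}

f_1 = -6*x**2 - 2*x*y + 5*x + 8*y - 5, LT = x**2.
f_2 = 4*x**2 + x - y - 4, LT = x**2.

S(f_1,f_2): lcm = x**2. S = 1/3*x*y - 13/12*x - 13/12*y + 11/6.
  leading term x*y: no divisor's leading term divides it; move 1/3*x*y to the remainder.
  leading term x: no divisor's leading term divides it; move -13/12*x to the remainder.
  leading term y: no divisor's leading term divides it; move -13/12*y to the remainder.
  leading term 1: no divisor's leading term divides it; move 11/6 to the remainder.
  remainder 1/3*x*y - 13/12*x - 13/12*y + 11/6 ≠ 0; add g_3 = 1/3*x*y - 13/12*x - 13/12*y + 11/6 to the basis.

S(f_1,g_3): lcm = x**2*y. S = 1/3*x*y**2 + 13/4*x**2 + 29/12*x*y - 4/3*y**2 - 11/2*x + 5/6*y.
  leading term x*y**2: subtract (y)·g_3 from 1/3*x*y**2 + 13/4*x**2 + 29/12*x*y - 4/3*y**2 - 11/2*x + 5/6*y → 13/4*x**2 + 7/2*x*y - 1/4*y**2 - 11/2*x - y
  leading term x**2: subtract (-13/24)·f_1 from 13/4*x**2 + 7/2*x*y - 1/4*y**2 - 11/2*x - y → 29/12*x*y - 1/4*y**2 - 67/24*x + 10/3*y - 65/24
  leading term x*y: subtract (29/4)·g_3 from 29/12*x*y - 1/4*y**2 - 67/24*x + 10/3*y - 65/24 → -1/4*y**2 + 81/16*x + 179/16*y - 16
  leading term y**2: no divisor's leading term divides it; move -1/4*y**2 to the remainder.
  leading term x: no divisor's leading term divides it; move 81/16*x to the remainder.
  leading term y: no divisor's leading term divides it; move 179/16*y to the remainder.
  leading term 1: no divisor's leading term divides it; move -16 to the remainder.
  remainder -1/4*y**2 + 81/16*x + 179/16*y - 16 ≠ 0; add g_4 = -1/4*y**2 + 81/16*x + 179/16*y - 16 to the basis.

The other S-polynomials (S(f_2,g_3), S(f_1,g_4), S(f_2,g_4), S(g_3,g_4)) all reduce to 0 modulo the current basis, so we have a Gröbner basis.
Inter-reduce: drop elements whose leading term is divisible by another's, tail-reduce, and make monic.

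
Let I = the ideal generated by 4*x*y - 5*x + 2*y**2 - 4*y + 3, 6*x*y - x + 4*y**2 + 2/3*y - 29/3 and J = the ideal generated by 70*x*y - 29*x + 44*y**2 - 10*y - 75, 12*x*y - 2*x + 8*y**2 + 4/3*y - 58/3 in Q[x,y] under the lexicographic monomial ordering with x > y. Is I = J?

Equality of ideals is decidable: compute both reduced Gröbner bases (unique for the ordering) and check whether they agree.
Buchberger on the first generating set:
f_1 = 4*x*y - 5*x + 2*y**2 - 4*y + 3, LT = x*y.
f_2 = 6*x*y - x + 4*y**2 + 2/3*y - 29/3, LT = x*y.

S(f_1,f_2): lcm = x*y. S = -13/12*x - 1/6*y**2 - 10/9*y + 85/36.
  leading term x: no divisor's leading term divides it; move -13/12*x to the remainder.
  leading term y**2: no divisor's leading term divides it; move -1/6*y**2 to the remainder.
  leading term y: no divisor's leading term divides it; move -10/9*y to the remainder.
  leading term 1: no divisor's leading term divides it; move 85/36 to the remainder.
  remainder -13/12*x - 1/6*y**2 - 10/9*y + 85/36 ≠ 0; add g_3 = -13/12*x - 1/6*y**2 - 10/9*y + 85/36 to the basis.

S(f_1,g_3): lcm = x*y. S = -5/4*x - 2/13*y**3 - 41/78*y**2 + 46/39*y + 3/4.
  leading term x: subtract (15/13)·g_3 from -5/4*x - 2/13*y**3 - 41/78*y**2 + 46/39*y + 3/4 → -2/13*y**3 - 1/3*y**2 + 32/13*y - 77/39
  leading term y**3: no divisor's leading term divides it; move -2/13*y**3 to the remainder.
  leading term y**2: no divisor's leading term divides it; move -1/3*y**2 to the remainder.
  leading term y: no divisor's leading term divides it; move 32/13*y to the remainder.
  leading term 1: no divisor's leading term divides it; move -77/39 to the remainder.
  remainder -2/13*y**3 - 1/3*y**2 + 32/13*y - 77/39 ≠ 0; add g_4 = -2/13*y**3 - 1/3*y**2 + 32/13*y - 77/39 to the basis.

The other S-polynomials (S(f_2,g_3), S(f_1,g_4), S(f_2,g_4), S(g_3,g_4)) all reduce to 0 modulo the current basis, so we have a Gröbner basis.
Inter-reduce: drop elements whose leading term is divisible by another's, tail-reduce, and make monic.
Reduced Gröbner basis: {x + 2/13*y**2 + 40/39*y - 85/39, y**3 + 13/6*y**2 - 16*y + 77/6}.

Buchberger on the second generating set:
h_1 = 70*x*y - 29*x + 44*y**2 - 10*y - 75, LT = x*y.
h_2 = 12*x*y - 2*x + 8*y**2 + 4/3*y - 58/3, LT = x*y.

S(h_1,h_2): lcm = x*y. S = -26/105*x - 4/105*y**2 - 16/63*y + 34/63.
  leading term x: no divisor's leading term divides it; move -26/105*x to the remainder.
  leading term y**2: no divisor's leading term divides it; move -4/105*y**2 to the remainder.
  leading term y: no divisor's leading term divides it; move -16/63*y to the remainder.
  leading term 1: no divisor's leading term divides it; move 34/63 to the remainder.
  remainder -26/105*x - 4/105*y**2 - 16/63*y + 34/63 ≠ 0; add k_3 = -26/105*x - 4/105*y**2 - 16/63*y + 34/63 to the basis.

S(h_1,k_3): lcm = x*y. S = -29/70*x - 2/13*y**3 - 542/1365*y**2 + 556/273*y - 15/14.
  leading term x: subtract (87/52)·k_3 from -29/70*x - 2/13*y**3 - 542/1365*y**2 + 556/273*y - 15/14 → -2/13*y**3 - 1/3*y**2 + 32/13*y - 77/39
  leading term y**3: no divisor's leading term divides it; move -2/13*y**3 to the remainder.
  leading term y**2: no divisor's leading term divides it; move -1/3*y**2 to the remainder.
  leading term y: no divisor's leading term divides it; move 32/13*y to the remainder.
  leading term 1: no divisor's leading term divides it; move -77/39 to the remainder.
  remainder -2/13*y**3 - 1/3*y**2 + 32/13*y - 77/39 ≠ 0; add k_4 = -2/13*y**3 - 1/3*y**2 + 32/13*y - 77/39 to the basis.

The other S-polynomials (S(h_2,k_3), S(h_1,k_4), S(h_2,k_4), S(k_3,k_4)) all reduce to 0 modulo the current basis, so we have a Gröbner basis.
Inter-reduce: drop elements whose leading term is divisible by another's, tail-reduce, and make monic.
Reduced Gröbner basis: {x + 2/13*y**2 + 40/39*y - 85/39, y**3 + 13/6*y**2 - 16*y + 77/6}.

The two bases agree; hence the ideals are identical.

Yes, the ideals are equal.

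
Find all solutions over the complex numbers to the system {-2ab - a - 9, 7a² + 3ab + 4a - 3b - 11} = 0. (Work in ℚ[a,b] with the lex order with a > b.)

{(1, -5), (-sqrt(1873)/28 - 19/28, -25/12 + sqrt(1873)/12), (-19/28 + sqrt(1873)/28, -sqrt(1873)/12 - 25/12)}

Compute a lex Gröbner basis by Buchberger's algorithm.
f_1 = -2ab - a - 9, LT = ab.
f_2 = 7a² + 3ab + 4a - 3b - 11, LT = a².

S(f_1,f_2): lcm = a²b. S = ½a² - 3/7ab² - 4/7ab + 9/2a + 3/7b² + 11/7b.
  reduce S modulo (f_1, f_2):
  remainder 9/2a + 3/7b² + 26/7b + 47/14 ≠ 0; add h_3 = 9/2a + 3/7b² + 26/7b + 47/14 to the basis.

S(f_1,h_3): lcm = ab. S = ½a - 2/21b³ - 52/63b² - 47/63b + 9/2.
  reduce S modulo (f_1, f_2, h_3):
  remainder -2/21b³ - 55/63b² - 73/63b + 260/63 ≠ 0; add h_4 = -2/21b³ - 55/63b² - 73/63b + 260/63 to the basis.

The other S-polynomials (S(f_2,h_3), S(f_1,h_4), S(f_2,h_4), S(h_3,h_4)) all reduce to 0 modulo the current basis, so we have a Gröbner basis.
Inter-reduce: drop elements whose leading term is divisible by another's, tail-reduce, and make monic.
Reduced Gröbner basis: {a + 2/21b² + 52/63b + 47/63, b³ + 55/6b² + 73/6b - 130/3}.

Since the basis is lex-ordered, b³ + 55/6b² + 73/6b - 130/3 is univariate in b. Its roots are {-5, -25/12 + sqrt(1873)/12, -sqrt(1873)/12 - 25/12}. Back-substituting each root into the other basis elements fixes the other coordinates.
  b = -5: the earlier basis element becomes a - 1 = 0, giving a = 1 — point (1, -5).
  b = -25/12 + sqrt(1873)/12: the earlier basis element becomes a + 19/28 + sqrt(1873)/28 = 0, giving a = -sqrt(1873)/28 - 19/28 — point (-sqrt(1873)/28 - 19/28, -25/12 + sqrt(1873)/12).
  b = -sqrt(1873)/12 - 25/12: the earlier basis element becomes a - sqrt(1873)/28 + 19/28 = 0, giving a = -19/28 + sqrt(1873)/28 — point (-19/28 + sqrt(1873)/28, -sqrt(1873)/12 - 25/12).
This is the nonlinear analogue of row-reducing a linear system.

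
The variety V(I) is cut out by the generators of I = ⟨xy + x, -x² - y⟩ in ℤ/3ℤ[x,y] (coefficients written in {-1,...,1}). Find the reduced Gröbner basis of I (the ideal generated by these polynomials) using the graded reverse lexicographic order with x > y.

f_1 = xy + x, LT = xy.
f_2 = -x² - y, LT = x².

S(f_1,f_2): lcm = x²y. S = x² - y².
  leading term x²: subtract (-1)·f_2 from x² - y² → -y² - y
  leading term y²: no divisor's leading term divides it; move -y² to the remainder.
  leading term y: no divisor's leading term divides it; move -y to the remainder.
  remainder -y² - y ≠ 0; add g_3 = -y² - y to the basis.

The other S-polynomials (S(f_1,g_3), S(f_2,g_3)) all reduce to 0 modulo the current basis, so we have a Gröbner basis.

G = {x² + y, xy + x, y² + y}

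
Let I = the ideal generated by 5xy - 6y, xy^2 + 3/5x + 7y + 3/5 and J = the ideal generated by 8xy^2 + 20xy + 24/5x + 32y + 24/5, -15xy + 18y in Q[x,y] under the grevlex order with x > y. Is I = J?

Yes, the ideals are equal.

Since reduced Gröbner bases are canonical representatives of ideals under a given ordering, it suffices to compute and compare them.
Buchberger on the first generating set:
f_1 = 5xy - 6y, LT = xy.
f_2 = xy^2 + 3/5x + 7y + 3/5, LT = xy^2.

S(f_1,f_2): lcm = xy^2. S = -6/5y^2 - 3/5x - 7y - 3/5.
  leading term y^2: no divisor's leading term divides it; move -6/5y^2 to the remainder.
  leading term x: no divisor's leading term divides it; move -3/5x to the remainder.
  leading term y: no divisor's leading term divides it; move -7y to the remainder.
  leading term 1: no divisor's leading term divides it; move -3/5 to the remainder.
  remainder -6/5y^2 - 3/5x - 7y - 3/5 ≠ 0; add g_3 = -6/5y^2 - 3/5x - 7y - 3/5 to the basis.

S(f_1,g_3): lcm = xy^2. S = -1/2x^2 - 35/6xy - 6/5y^2 - 1/2x.
  leading term x^2: no divisor's leading term divides it; move -1/2x^2 to the remainder.
  leading term xy: subtract (-7/6)·f_1 from -35/6xy - 6/5y^2 - 1/2x → -6/5y^2 - 1/2x - 7y
  leading term y^2: subtract (1)·g_3 from -6/5y^2 - 1/2x - 7y → 1/10x + 3/5
  leading term x: no divisor's leading term divides it; move 1/10x to the remainder.
  leading term 1: no divisor's leading term divides it; move 3/5 to the remainder.
  remainder -1/2x^2 + 1/10x + 3/5 ≠ 0; add g_4 = -1/2x^2 + 1/10x + 3/5 to the basis.

The other S-polynomials (S(f_2,g_3), S(f_1,g_4), S(f_2,g_4), S(g_3,g_4)) all reduce to 0 modulo the current basis, so we have a Gröbner basis.
Inter-reduce: drop elements whose leading term is divisible by another's, tail-reduce, and make monic.
Reduced Gröbner basis: {x^2 - 1/5x - 6/5, xy - 6/5y, y^2 + 1/2x + 35/6y + 1/2}.

Buchberger on the second generating set:
h_1 = 8xy^2 + 20xy + 24/5x + 32y + 24/5, LT = xy^2.
h_2 = -15xy + 18y, LT = xy.

S(h_1,h_2): lcm = xy^2. S = 5/2xy + 6/5y^2 + 3/5x + 4y + 3/5.
  leading term xy: subtract (-1/6)·h_2 from 5/2xy + 6/5y^2 + 3/5x + 4y + 3/5 → 6/5y^2 + 3/5x + 7y + 3/5
  leading term y^2: no divisor's leading term divides it; move 6/5y^2 to the remainder.
  leading term x: no divisor's leading term divides it; move 3/5x to the remainder.
  leading term y: no divisor's leading term divides it; move 7y to the remainder.
  leading term 1: no divisor's leading term divides it; move 3/5 to the remainder.
  remainder 6/5y^2 + 3/5x + 7y + 3/5 ≠ 0; add k_3 = 6/5y^2 + 3/5x + 7y + 3/5 to the basis.

S(h_1,k_3): lcm = xy^2. S = -1/2x^2 - 10/3xy + 1/10x + 4y + 3/5.
  leading term x^2: no divisor's leading term divides it; move -1/2x^2 to the remainder.
  leading term xy: subtract (2/9)·h_2 from -10/3xy + 1/10x + 4y + 3/5 → 1/10x + 3/5
  leading term x: no divisor's leading term divides it; move 1/10x to the remainder.
  leading term 1: no divisor's leading term divides it; move 3/5 to the remainder.
  remainder -1/2x^2 + 1/10x + 3/5 ≠ 0; add k_4 = -1/2x^2 + 1/10x + 3/5 to the basis.

The other S-polynomials (S(h_2,k_3), S(h_1,k_4), S(h_2,k_4), S(k_3,k_4)) all reduce to 0 modulo the current basis, so we have a Gröbner basis.
Inter-reduce: drop elements whose leading term is divisible by another's, tail-reduce, and make monic.
Reduced Gröbner basis: {x^2 - 1/5x - 6/5, xy - 6/5y, y^2 + 1/2x + 35/6y + 1/2}.

The two bases agree; hence the ideals are identical.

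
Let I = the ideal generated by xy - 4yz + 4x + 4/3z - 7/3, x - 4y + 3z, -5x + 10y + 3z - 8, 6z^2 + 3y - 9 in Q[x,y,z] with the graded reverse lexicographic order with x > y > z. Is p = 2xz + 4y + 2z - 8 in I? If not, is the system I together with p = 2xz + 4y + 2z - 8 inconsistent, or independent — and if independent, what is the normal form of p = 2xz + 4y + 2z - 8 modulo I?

First compute the reduced Gröbner basis of I by Buchberger's algorithm.
f_1 = xy - 4yz + 4x + 4/3z - 7/3, LT = xy.
f_2 = x - 4y + 3z, LT = x.
f_3 = -5x + 10y + 3z - 8, LT = x.
f_4 = 6z^2 + 3y - 9, LT = z^2.

S(f_1,f_2): lcm = xy. S = 4y^2 - 7yz + 4x + 4/3z - 7/3.
  reduce S modulo (f_1, f_2, f_3, f_4):
  remainder 4y^2 - 7yz + 16y - 32/3z - 7/3 ≠ 0; add h_5 = 4y^2 - 7yz + 16y - 32/3z - 7/3 to the basis.

S(f_1,f_3): lcm = xy. S = 2y^2 - 17/5yz + 4x - 8/5y + 4/3z - 7/3.
  reduce S modulo (f_1, f_2, f_3, f_4, h_5):
  remainder 1/10yz + 32/5y - 16/3z - 7/6 ≠ 0; add h_6 = 1/10yz + 32/5y - 16/3z - 7/6 to the basis.

S(f_2,f_3): lcm = x. S = -2y + 18/5z - 8/5.
  reduce S modulo (f_1, f_2, f_3, f_4, h_5, h_6):
  remainder -2y + 18/5z - 8/5 ≠ 0; add h_7 = -2y + 18/5z - 8/5 to the basis.

S(f_1,h_6): lcm = xyz. S = -4yz^2 - 64xy + 172/3xz + 4/3z^2 + 35/3x - 7/3z.
  reduce S modulo (f_1, f_2, f_3, f_4, h_5, h_6, h_7):
  remainder 124838/45z - 124838/45 ≠ 0; add h_8 = 124838/45z - 124838/45 to the basis.

The other S-polynomials (S(f_1,f_4), S(f_2,f_4), S(f_3,f_4), S(f_1,h_5), S(f_2,h_5), S(f_3,h_5), S(f_4,h_5), S(f_2,h_6), S(f_3,h_6), S(f_4,h_6), S(h_5,h_6), S(f_1,h_7), S(f_2,h_7), S(f_3,h_7), S(f_4,h_7), S(h_5,h_7), S(h_6,h_7), S(f_1,h_8), S(f_2,h_8), S(f_3,h_8), S(f_4,h_8), S(h_5,h_8), S(h_6,h_8), S(h_7,h_8)) all reduce to 0 modulo the current basis, so we have a Gröbner basis.
Inter-reduce: drop elements whose leading term is divisible by another's, tail-reduce, and make monic.
Reduced Gröbner basis: {x - 1, y - 1, z - 1}.
Label its elements g_1 = x - 1, g_2 = y - 1, g_3 = z - 1.

Reduce p = 2xz + 4y + 2z - 8 modulo G:
  leading term xz: subtract (2z)·g_1 from 2xz + 4y + 2z - 8 → 4y + 4z - 8
  leading term y: subtract (4)·g_2 from 4y + 4z - 8 → 4z - 4
  leading term z: subtract (4)·g_3 from 4z - 4 → 0
  normal form = 0.
Since the normal form is 0, p ∈ I.

2xz + 4y + 2z - 8 lies in I (it reduces to 0).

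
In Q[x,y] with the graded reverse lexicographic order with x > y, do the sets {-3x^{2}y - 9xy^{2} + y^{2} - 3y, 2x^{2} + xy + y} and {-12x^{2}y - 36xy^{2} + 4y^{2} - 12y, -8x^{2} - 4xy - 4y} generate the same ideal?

Two ideals are equal iff their reduced Gröbner bases coincide (the reduced basis is unique for a fixed ordering).
Buchberger on the first generating set:
f_1 = -3x^{2}y - 9xy^{2} + y^{2} - 3y, LT = x^{2}y.
f_2 = 2x^{2} + xy + y, LT = x^{2}.

S(f_1,f_2): lcm = x^{2}y. S = \tfrac{5}{2}xy^{2} - \tfrac{5}{6}y^{2} + y.
  leading term xy^{2}: no divisor's leading term divides it; move \tfrac{5}{2}xy^{2} to the remainder.
  leading term y^{2}: no divisor's leading term divides it; move -\tfrac{5}{6}y^{2} to the remainder.
  leading term y: no divisor's leading term divides it; move y to the remainder.
  remainder \tfrac{5}{2}xy^{2} - \tfrac{5}{6}y^{2} + y ≠ 0; add g_3 = \tfrac{5}{2}xy^{2} - \tfrac{5}{6}y^{2} + y to the basis.

S(f_1,g_3): lcm = x^{2}y^{2}. S = 3xy^{3} + \tfrac{1}{3}xy^{2} - \tfrac{1}{3}y^{3} - \tfrac{2}{5}xy + y^{2}.
  leading term xy^{3}: subtract (\tfrac{6}{5}y)·g_3 from 3xy^{3} + \tfrac{1}{3}xy^{2} - \tfrac{1}{3}y^{3} - \tfrac{2}{5}xy + y^{2} → \tfrac{1}{3}xy^{2} + \tfrac{2}{3}y^{3} - \tfrac{2}{5}xy - \tfrac{1}{5}y^{2}
  leading term xy^{2}: subtract (\tfrac{2}{15})·g_3 from \tfrac{1}{3}xy^{2} + \tfrac{2}{3}y^{3} - \tfrac{2}{5}xy - \tfrac{1}{5}y^{2} → \tfrac{2}{3}y^{3} - \tfrac{2}{5}xy - \tfrac{4}{45}y^{2} - \tfrac{2}{15}y
  leading term y^{3}: no divisor's leading term divides it; move \tfrac{2}{3}y^{3} to the remainder.
  leading term xy: no divisor's leading term divides it; move -\tfrac{2}{5}xy to the remainder.
  leading term y^{2}: no divisor's leading term divides it; move -\tfrac{4}{45}y^{2} to the remainder.
  leading term y: no divisor's leading term divides it; move -\tfrac{2}{15}y to the remainder.
  remainder \tfrac{2}{3}y^{3} - \tfrac{2}{5}xy - \tfrac{4}{45}y^{2} - \tfrac{2}{15}y ≠ 0; add g_4 = \tfrac{2}{3}y^{3} - \tfrac{2}{5}xy - \tfrac{4}{45}y^{2} - \tfrac{2}{15}y to the basis.

The other S-polynomials (S(f_2,g_3), S(f_1,g_4), S(f_2,g_4), S(g_3,g_4)) all reduce to 0 modulo the current basis, so we have a Gröbner basis.
Inter-reduce: drop elements whose leading term is divisible by another's, tail-reduce, and make monic.
Reduced Gröbner basis: {xy^{2} - \tfrac{1}{3}y^{2} + \tfrac{2}{5}y, y^{3} - \tfrac{3}{5}xy - \tfrac{2}{15}y^{2} - \tfrac{1}{5}y, x^{2} + \tfrac{1}{2}xy + \tfrac{1}{2}y}.

Buchberger on the second generating set:
h_1 = -12x^{2}y - 36xy^{2} + 4y^{2} - 12y, LT = x^{2}y.
h_2 = -8x^{2} - 4xy - 4y, LT = x^{2}.

S(h_1,h_2): lcm = x^{2}y. S = \tfrac{5}{2}xy^{2} - \tfrac{5}{6}y^{2} + y.
  leading term xy^{2}: no divisor's leading term divides it; move \tfrac{5}{2}xy^{2} to the remainder.
  leading term y^{2}: no divisor's leading term divides it; move -\tfrac{5}{6}y^{2} to the remainder.
  leading term y: no divisor's leading term divides it; move y to the remainder.
  remainder \tfrac{5}{2}xy^{2} - \tfrac{5}{6}y^{2} + y ≠ 0; add k_3 = \tfrac{5}{2}xy^{2} - \tfrac{5}{6}y^{2} + y to the basis.

S(h_1,k_3): lcm = x^{2}y^{2}. S = 3xy^{3} + \tfrac{1}{3}xy^{2} - \tfrac{1}{3}y^{3} - \tfrac{2}{5}xy + y^{2}.
  leading term xy^{3}: subtract (\tfrac{6}{5}y)·k_3 from 3xy^{3} + \tfrac{1}{3}xy^{2} - \tfrac{1}{3}y^{3} - \tfrac{2}{5}xy + y^{2} → \tfrac{1}{3}xy^{2} + \tfrac{2}{3}y^{3} - \tfrac{2}{5}xy - \tfrac{1}{5}y^{2}
  leading term xy^{2}: subtract (\tfrac{2}{15})·k_3 from \tfrac{1}{3}xy^{2} + \tfrac{2}{3}y^{3} - \tfrac{2}{5}xy - \tfrac{1}{5}y^{2} → \tfrac{2}{3}y^{3} - \tfrac{2}{5}xy - \tfrac{4}{45}y^{2} - \tfrac{2}{15}y
  leading term y^{3}: no divisor's leading term divides it; move \tfrac{2}{3}y^{3} to the remainder.
  leading term xy: no divisor's leading term divides it; move -\tfrac{2}{5}xy to the remainder.
  leading term y^{2}: no divisor's leading term divides it; move -\tfrac{4}{45}y^{2} to the remainder.
  leading term y: no divisor's leading term divides it; move -\tfrac{2}{15}y to the remainder.
  remainder \tfrac{2}{3}y^{3} - \tfrac{2}{5}xy - \tfrac{4}{45}y^{2} - \tfrac{2}{15}y ≠ 0; add k_4 = \tfrac{2}{3}y^{3} - \tfrac{2}{5}xy - \tfrac{4}{45}y^{2} - \tfrac{2}{15}y to the basis.

The other S-polynomials (S(h_2,k_3), S(h_1,k_4), S(h_2,k_4), S(k_3,k_4)) all reduce to 0 modulo the current basis, so we have a Gröbner basis.
Inter-reduce: drop elements whose leading term is divisible by another's, tail-reduce, and make monic.
Reduced Gröbner basis: {xy^{2} - \tfrac{1}{3}y^{2} + \tfrac{2}{5}y, y^{3} - \tfrac{3}{5}xy - \tfrac{2}{15}y^{2} - \tfrac{1}{5}y, x^{2} + \tfrac{1}{2}xy + \tfrac{1}{2}y}.

These coincide, so the ideals are equal.

Yes, the ideals are equal.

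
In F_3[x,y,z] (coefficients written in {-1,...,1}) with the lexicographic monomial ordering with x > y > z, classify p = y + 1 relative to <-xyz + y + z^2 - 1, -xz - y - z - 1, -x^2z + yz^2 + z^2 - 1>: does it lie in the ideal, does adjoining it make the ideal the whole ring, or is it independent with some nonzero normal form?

y + 1 is independent of I; its normal form modulo I is y + 1.

First compute the reduced Gröbner basis of I by Buchberger's algorithm.
f_1 = -xyz + y + z^2 - 1, LT = xyz.
f_2 = -xz - y - z - 1, LT = xz.
f_3 = -x^2z + yz^2 + z^2 - 1, LT = x^2z.

S(f_1,f_2): lcm = xyz. S = -y^2 - yz + y - z^2 + 1.
  reduce S modulo (f_1, f_2, f_3):
  remainder -y^2 - yz + y - z^2 + 1 ≠ 0; add h_4 = -y^2 - yz + y - z^2 + 1 to the basis.

S(f_1,f_3): lcm = x^2yz. S = -xy - xz^2 + x + y^2z^2 + yz^2 - y.
  reduce S modulo (f_1, f_2, f_3, h_4):
  remainder -xy + x - yz^3 - yz^2 + yz - y - z^4 - z^2 + z ≠ 0; add h_5 = -xy + x - yz^3 - yz^2 + yz - y - z^4 - z^2 + z to the basis.

S(f_2,f_3): lcm = x^2z. S = xy + xz + x + yz^2 + z^2 - 1.
  reduce S modulo (f_1, f_2, f_3, h_4, h_5):
  remainder -x - yz^3 + yz + y - z^4 + 1 ≠ 0; add h_6 = -x - yz^3 + yz + y - z^4 + 1 to the basis.

S(f_1,h_5): lcm = xyz. S = xz - yz^4 - yz^3 + yz^2 - yz - y - z^5 - z^3 + 1.
  reduce S modulo (f_1, f_2, f_3, h_4, h_5, h_6):
  remainder -yz^4 - yz^3 + yz^2 - yz + y - z^5 - z^3 - z ≠ 0; add h_7 = -yz^4 - yz^3 + yz^2 - yz + y - z^5 - z^3 - z to the basis.

S(f_3,h_5): lcm = x^2yz. S = x^2z - xyz^4 - xyz^3 + xyz^2 - xyz - xz^5 - xz^3 + xz^2 - y^2z^2 - yz^2 + y.
  reduce S modulo (f_1, f_2, f_3, h_4, h_5, h_6, h_7):
  remainder -yz^3 - yz + y - z^5 + z^4 - z^3 ≠ 0; add h_8 = -yz^3 - yz + y - z^5 + z^4 - z^3 to the basis.

S(f_1,h_6): lcm = xyz. S = -y^2z^4 + y^2z^2 + y^2z - yz^5 + yz - y - z^2 + 1.
  reduce S modulo (f_1, f_2, f_3, h_4, h_5, h_6, h_7, h_8):
  remainder -yz^2 + y + z^6 + z^5 + z^4 - z + 1 ≠ 0; add h_9 = -yz^2 + y + z^6 + z^5 + z^4 - z + 1 to the basis.

S(f_2,h_6): lcm = xz. S = -yz^4 + yz^2 + yz + y - z^5 - z + 1.
  reduce S modulo (f_1, f_2, f_3, h_4, h_5, h_6, h_7, h_8, h_9):
  remainder yz + y - z^5 + z^4 + 1 ≠ 0; add h_10 = yz + y - z^5 + z^4 + 1 to the basis.

S(h_4,h_9): lcm = y^2z^2. S = y^2 + yz^6 + yz^5 + yz^4 + yz^3 - yz^2 - yz + y + z^4 - z^2.
  reduce S modulo (f_1, f_2, f_3, h_4, h_5, h_6, h_7, h_8, h_9, h_10):
  remainder -z^7 - z^6 - z^5 - z^3 + z^2 - z - 1 ≠ 0; add h_11 = -z^7 - z^6 - z^5 - z^3 + z^2 - z - 1 to the basis.

The other S-polynomials (S(f_1,h_4), S(f_2,h_4), S(f_3,h_4), S(f_2,h_5), S(h_4,h_5), S(f_3,h_6), S(h_4,h_6), S(h_5,h_6), S(f_1,h_7), S(f_2,h_7), S(f_3,h_7), S(h_4,h_7), S(h_5,h_7), S(h_6,h_7), S(f_1,h_8), S(f_2,h_8), S(f_3,h_8), S(h_4,h_8), S(h_5,h_8), S(h_6,h_8), S(h_7,h_8), S(f_1,h_9), S(f_2,h_9), S(f_3,h_9), S(h_5,h_9), S(h_6,h_9), S(h_7,h_9), S(h_8,h_9), S(f_1,h_10), S(f_2,h_10), S(f_3,h_10), S(h_4,h_10), S(h_5,h_10), S(h_6,h_10), S(h_7,h_10), S(h_8,h_10), S(h_9,h_10), S(f_1,h_11), S(f_2,h_11), S(f_3,h_11), S(h_4,h_11), S(h_5,h_11), S(h_6,h_11), S(h_7,h_11), S(h_8,h_11), S(h_9,h_11), S(h_10,h_11)) all reduce to 0 modulo the current basis, so we have a Gröbner basis.
Inter-reduce: drop elements whose leading term is divisible by another's, tail-reduce, and make monic.
Reduced Gröbner basis: {x - y + z^4 - z^3 + 1, y^2 + y + z^5 - z^4 + z^2 + 1, yz + y - z^5 + z^4 + 1, z^7 + z^6 + z^5 + z^3 - z^2 + z + 1}.
Label its elements g_1 = x - y + z^4 - z^3 + 1, g_2 = y^2 + y + z^5 - z^4 + z^2 + 1, g_3 = yz + y - z^5 + z^4 + 1, g_4 = z^7 + z^6 + z^5 + z^3 - z^2 + z + 1.

Reduce p = y + 1 modulo G:
  leading term y: no divisor's leading term divides it; move y to the remainder.
  leading term 1: no divisor's leading term divides it; move 1 to the remainder.
  normal form = y + 1.
The normal form is nonzero, so p ∉ I. Since p minus its normal form lies in I, I + (p) = I + (r) where r = y + 1; decide whether this ideal is the whole ring.
Run Buchberger on G together with r (pairs among the g_i already reduce to 0 since G is a Gröbner basis):
g_1 = x - y + z^4 - z^3 + 1, LT = x.
g_2 = y^2 + y + z^5 - z^4 + z^2 + 1, LT = y^2.
g_3 = yz + y - z^5 + z^4 + 1, LT = yz.
g_4 = z^7 + z^6 + z^5 + z^3 - z^2 + z + 1, LT = z^7.
r = y + 1, LT = y.

S(g_2,r): lcm = y^2. S = z^5 - z^4 + z^2 + 1.
  reduce S modulo (g_1, g_2, g_3, g_4, r):
  remainder z^5 - z^4 + z^2 + 1 ≠ 0; add m_6 = z^5 - z^4 + z^2 + 1 to the basis.

S(g_3,r): lcm = yz. S = y - z^5 + z^4 - z + 1.
  reduce S modulo (g_1, g_2, g_3, g_4, r, m_6):
  remainder z^2 - z + 1 ≠ 0; add m_7 = z^2 - z + 1 to the basis.

S(g_4,m_6): lcm = z^7. S = -z^6 + z^5 - z^4 + z^3 + z^2 + z + 1.
  reduce S modulo (g_1, g_2, g_3, g_4, r, m_6, m_7):
  remainder z + 1 ≠ 0; add m_8 = z + 1 to the basis.

The other S-polynomials (S(g_1,g_2), S(g_1,g_3), S(g_1,g_4), S(g_1,r), S(g_2,g_3), S(g_2,g_4), S(g_3,g_4), S(g_4,r), S(g_1,m_6), S(g_2,m_6), S(g_3,m_6), S(r,m_6), S(g_1,m_7), S(g_2,m_7), S(g_3,m_7), S(g_4,m_7), S(r,m_7), S(m_6,m_7), S(g_1,m_8), S(g_2,m_8), S(g_3,m_8), S(g_4,m_8), S(r,m_8), S(m_6,m_8), S(m_7,m_8)) all reduce to 0 modulo the current basis, so we have a Gröbner basis.
Inter-reduce: drop elements whose leading term is divisible by another's, tail-reduce, and make monic.
Reduced Gröbner basis: {x + 1, y + 1, z + 1}.
The reduced Gröbner basis of I + (p) is {x + 1, y + 1, z + 1} ≠ {1}, a proper ideal, so the enlarged system stays consistent: p is independent of I, with normal form y + 1.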